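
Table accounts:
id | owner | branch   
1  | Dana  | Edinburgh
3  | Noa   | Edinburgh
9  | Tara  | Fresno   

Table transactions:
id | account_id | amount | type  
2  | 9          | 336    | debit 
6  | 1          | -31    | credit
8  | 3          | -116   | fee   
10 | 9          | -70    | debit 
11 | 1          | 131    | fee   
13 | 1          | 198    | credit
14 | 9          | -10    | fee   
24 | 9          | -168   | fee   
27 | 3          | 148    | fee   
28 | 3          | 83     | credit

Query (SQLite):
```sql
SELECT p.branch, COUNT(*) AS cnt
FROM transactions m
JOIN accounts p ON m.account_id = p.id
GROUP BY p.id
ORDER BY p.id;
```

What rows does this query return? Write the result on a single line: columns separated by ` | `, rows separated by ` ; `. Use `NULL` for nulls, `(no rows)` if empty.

Edinburgh | 3 ; Edinburgh | 3 ; Fresno | 4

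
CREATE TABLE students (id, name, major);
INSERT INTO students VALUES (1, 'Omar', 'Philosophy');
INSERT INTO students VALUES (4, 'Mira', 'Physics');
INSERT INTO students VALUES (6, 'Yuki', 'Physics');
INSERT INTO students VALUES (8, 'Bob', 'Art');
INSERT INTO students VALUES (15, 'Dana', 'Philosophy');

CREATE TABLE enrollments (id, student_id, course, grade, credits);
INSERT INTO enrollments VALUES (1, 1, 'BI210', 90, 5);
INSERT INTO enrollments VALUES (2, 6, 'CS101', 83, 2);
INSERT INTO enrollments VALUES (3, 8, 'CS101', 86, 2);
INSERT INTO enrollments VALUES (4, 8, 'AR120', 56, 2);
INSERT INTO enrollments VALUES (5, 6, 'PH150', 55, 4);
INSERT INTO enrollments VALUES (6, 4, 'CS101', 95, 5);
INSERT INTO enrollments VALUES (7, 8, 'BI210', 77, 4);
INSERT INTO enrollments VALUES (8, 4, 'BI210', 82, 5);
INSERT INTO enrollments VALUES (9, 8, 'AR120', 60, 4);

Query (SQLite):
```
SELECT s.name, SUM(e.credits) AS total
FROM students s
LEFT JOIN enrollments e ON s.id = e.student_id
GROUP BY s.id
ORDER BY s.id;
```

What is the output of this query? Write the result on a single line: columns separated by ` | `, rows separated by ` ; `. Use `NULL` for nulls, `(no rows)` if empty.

Omar | 5 ; Mira | 10 ; Yuki | 6 ; Bob | 12 ; Dana | NULL

LEFT JOIN keeps every students row; unmatched ones get NULL for enrollments columns.
Group by students.id and compute SUM(e.credits). SUM over an all-NULL group is NULL.
  1: ids {1} → SUM(e.credits)=5
  4: ids {6, 8} → SUM(e.credits)=10
  6: ids {2, 5} → SUM(e.credits)=6
  8: ids {3, 4, 7, 9} → SUM(e.credits)=12
  15: ids {—} → SUM(e.credits)=NULL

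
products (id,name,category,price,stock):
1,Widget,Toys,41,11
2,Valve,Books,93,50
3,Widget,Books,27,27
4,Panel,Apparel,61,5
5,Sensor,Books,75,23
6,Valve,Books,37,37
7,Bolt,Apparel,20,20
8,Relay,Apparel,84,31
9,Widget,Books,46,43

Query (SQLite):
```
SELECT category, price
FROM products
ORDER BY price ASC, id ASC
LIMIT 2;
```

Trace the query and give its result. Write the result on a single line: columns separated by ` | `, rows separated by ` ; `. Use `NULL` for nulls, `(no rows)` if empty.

Apparel | 20 ; Books | 27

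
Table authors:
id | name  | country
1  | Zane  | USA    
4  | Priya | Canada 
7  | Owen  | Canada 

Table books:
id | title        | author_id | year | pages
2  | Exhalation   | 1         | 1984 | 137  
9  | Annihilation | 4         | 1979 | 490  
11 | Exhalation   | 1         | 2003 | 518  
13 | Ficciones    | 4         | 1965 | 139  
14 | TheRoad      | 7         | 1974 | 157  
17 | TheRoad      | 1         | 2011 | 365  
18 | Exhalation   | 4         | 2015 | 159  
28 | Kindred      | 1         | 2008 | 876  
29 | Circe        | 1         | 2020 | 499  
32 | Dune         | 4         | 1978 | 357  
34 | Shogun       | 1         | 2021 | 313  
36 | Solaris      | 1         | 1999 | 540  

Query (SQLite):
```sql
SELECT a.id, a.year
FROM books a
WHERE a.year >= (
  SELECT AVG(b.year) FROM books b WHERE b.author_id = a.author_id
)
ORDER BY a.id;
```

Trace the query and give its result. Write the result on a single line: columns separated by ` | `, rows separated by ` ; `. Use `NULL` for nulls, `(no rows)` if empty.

14 | 1974 ; 17 | 2011 ; 18 | 2015 ; 28 | 2008 ; 29 | 2020 ; 34 | 2021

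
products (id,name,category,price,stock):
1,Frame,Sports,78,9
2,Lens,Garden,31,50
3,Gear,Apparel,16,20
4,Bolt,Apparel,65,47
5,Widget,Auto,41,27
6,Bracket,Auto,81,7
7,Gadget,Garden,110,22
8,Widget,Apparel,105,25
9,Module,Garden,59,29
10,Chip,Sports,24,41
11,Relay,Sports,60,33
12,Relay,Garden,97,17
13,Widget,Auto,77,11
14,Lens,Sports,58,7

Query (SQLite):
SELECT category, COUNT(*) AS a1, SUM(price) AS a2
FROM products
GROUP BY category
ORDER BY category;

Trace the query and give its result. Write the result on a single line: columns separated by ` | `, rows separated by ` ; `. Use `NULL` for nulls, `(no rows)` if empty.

Group products by category.
Per group compute: COUNT(*), SUM(price).
  Apparel: ids {3, 4, 8} → COUNT(*)=3, SUM(price)=186
  Auto: ids {5, 6, 13} → COUNT(*)=3, SUM(price)=199
  Garden: ids {2, 7, 9, 12} → COUNT(*)=4, SUM(price)=297
  Sports: ids {1, 10, 11, 14} → COUNT(*)=4, SUM(price)=220

Apparel | 3 | 186 ; Auto | 3 | 199 ; Garden | 4 | 297 ; Sports | 4 | 220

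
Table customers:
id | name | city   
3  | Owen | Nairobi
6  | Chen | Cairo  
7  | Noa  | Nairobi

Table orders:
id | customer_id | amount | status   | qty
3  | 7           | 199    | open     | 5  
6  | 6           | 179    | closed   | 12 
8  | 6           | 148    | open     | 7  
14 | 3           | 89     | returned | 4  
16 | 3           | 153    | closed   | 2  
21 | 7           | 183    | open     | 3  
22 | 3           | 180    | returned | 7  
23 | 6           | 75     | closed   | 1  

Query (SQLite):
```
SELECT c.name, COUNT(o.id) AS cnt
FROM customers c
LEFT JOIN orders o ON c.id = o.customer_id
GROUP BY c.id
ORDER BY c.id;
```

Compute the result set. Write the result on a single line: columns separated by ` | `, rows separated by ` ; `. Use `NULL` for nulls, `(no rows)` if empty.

LEFT JOIN keeps every customers row; unmatched ones get NULL for orders columns.
Group by customers.id and compute COUNT(o.id). COUNT(col) of an all-NULL group is 0.
  3: ids {14, 16, 22} → COUNT(o.id)=3
  6: ids {6, 8, 23} → COUNT(o.id)=3
  7: ids {3, 21} → COUNT(o.id)=2

Owen | 3 ; Chen | 3 ; Noa | 2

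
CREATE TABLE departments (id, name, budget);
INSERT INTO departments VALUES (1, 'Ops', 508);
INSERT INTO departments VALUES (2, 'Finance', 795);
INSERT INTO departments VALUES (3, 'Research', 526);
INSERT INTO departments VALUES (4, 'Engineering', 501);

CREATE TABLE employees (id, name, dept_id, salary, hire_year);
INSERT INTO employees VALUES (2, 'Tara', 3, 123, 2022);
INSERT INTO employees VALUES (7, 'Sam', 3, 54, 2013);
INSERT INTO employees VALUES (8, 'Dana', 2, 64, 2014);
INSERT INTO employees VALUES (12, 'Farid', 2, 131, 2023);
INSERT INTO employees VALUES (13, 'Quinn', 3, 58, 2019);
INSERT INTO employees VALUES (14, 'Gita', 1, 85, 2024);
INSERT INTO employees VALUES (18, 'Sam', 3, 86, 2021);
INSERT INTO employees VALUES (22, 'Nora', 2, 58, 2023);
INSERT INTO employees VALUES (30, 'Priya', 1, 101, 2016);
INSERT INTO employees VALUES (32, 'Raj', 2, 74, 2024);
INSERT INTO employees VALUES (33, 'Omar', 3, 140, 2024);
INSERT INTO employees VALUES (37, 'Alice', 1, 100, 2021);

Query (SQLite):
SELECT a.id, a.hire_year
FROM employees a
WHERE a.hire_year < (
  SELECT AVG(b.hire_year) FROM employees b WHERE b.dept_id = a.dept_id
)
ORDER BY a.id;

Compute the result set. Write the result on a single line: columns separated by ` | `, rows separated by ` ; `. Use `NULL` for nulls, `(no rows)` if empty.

For each employees row a, compute AVG(hire_year) over rows sharing a.dept_id.
Keep row a if a.hire_year < that per-group AVG.
  dept_id=1: AVG(hire_year) = 2020.333333
  dept_id=2: AVG(hire_year) = 2021.0
  dept_id=3: AVG(hire_year) = 2019.8

7 | 2013 ; 8 | 2014 ; 13 | 2019 ; 30 | 2016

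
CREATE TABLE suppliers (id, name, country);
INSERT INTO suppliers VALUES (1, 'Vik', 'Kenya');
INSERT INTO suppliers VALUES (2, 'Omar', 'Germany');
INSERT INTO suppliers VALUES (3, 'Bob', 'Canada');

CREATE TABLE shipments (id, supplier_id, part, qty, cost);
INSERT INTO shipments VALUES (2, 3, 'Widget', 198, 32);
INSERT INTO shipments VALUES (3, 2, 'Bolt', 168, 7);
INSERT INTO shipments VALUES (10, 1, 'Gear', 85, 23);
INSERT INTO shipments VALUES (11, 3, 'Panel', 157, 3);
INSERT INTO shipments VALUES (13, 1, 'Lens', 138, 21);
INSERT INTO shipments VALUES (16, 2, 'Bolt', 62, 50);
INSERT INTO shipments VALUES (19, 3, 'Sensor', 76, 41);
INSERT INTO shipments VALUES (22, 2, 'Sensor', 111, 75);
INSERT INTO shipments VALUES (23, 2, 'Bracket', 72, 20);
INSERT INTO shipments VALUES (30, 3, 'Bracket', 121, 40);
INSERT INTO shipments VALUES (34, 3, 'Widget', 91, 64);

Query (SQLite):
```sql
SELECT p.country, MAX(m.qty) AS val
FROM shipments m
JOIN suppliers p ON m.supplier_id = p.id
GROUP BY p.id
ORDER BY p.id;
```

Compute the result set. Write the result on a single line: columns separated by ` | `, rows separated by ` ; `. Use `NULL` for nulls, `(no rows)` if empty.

Kenya | 138 ; Germany | 168 ; Canada | 198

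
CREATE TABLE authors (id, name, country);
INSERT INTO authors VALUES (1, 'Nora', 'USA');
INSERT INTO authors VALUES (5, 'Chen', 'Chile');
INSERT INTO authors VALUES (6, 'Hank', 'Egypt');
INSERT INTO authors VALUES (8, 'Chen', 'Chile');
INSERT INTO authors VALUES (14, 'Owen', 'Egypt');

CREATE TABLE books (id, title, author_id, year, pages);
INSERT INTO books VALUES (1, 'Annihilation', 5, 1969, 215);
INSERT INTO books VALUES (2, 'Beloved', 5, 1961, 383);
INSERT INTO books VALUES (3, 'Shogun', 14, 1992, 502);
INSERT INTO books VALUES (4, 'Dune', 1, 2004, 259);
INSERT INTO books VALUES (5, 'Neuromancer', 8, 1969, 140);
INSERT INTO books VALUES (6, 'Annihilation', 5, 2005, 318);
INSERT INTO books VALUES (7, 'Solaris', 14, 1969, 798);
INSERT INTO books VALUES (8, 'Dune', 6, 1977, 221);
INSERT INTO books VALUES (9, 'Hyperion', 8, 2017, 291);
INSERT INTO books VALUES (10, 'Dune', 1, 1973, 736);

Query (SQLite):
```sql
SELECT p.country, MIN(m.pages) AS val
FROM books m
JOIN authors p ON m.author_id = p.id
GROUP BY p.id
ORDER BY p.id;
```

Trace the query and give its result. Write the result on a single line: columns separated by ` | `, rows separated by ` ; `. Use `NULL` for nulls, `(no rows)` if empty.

USA | 259 ; Chile | 215 ; Egypt | 221 ; Chile | 140 ; Egypt | 502

Join each books row to its authors via author_id.
Group joined rows by authors.id; compute MIN(m.pages) per group.
  1: ids {4, 10} → MIN(m.pages)=259
  5: ids {1, 2, 6} → MIN(m.pages)=215
  6: ids {8} → MIN(m.pages)=221
  8: ids {5, 9} → MIN(m.pages)=140
  14: ids {3, 7} → MIN(m.pages)=502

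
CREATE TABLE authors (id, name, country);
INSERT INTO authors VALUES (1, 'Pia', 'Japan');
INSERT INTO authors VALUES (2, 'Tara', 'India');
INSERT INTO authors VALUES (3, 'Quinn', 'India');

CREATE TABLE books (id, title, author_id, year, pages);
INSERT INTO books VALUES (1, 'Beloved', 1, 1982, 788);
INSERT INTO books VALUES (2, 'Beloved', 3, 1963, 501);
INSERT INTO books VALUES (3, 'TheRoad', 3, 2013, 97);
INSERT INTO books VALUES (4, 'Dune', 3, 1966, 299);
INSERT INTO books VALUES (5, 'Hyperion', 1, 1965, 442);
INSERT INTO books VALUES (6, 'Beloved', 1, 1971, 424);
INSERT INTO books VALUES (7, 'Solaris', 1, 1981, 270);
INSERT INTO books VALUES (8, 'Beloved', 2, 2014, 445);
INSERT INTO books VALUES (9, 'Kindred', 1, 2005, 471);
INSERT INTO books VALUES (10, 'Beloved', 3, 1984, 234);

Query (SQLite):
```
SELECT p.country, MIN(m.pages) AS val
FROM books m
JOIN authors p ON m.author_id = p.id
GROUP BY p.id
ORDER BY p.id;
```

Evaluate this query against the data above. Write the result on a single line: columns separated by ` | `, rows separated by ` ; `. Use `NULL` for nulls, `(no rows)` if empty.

Japan | 270 ; India | 445 ; India | 97

Join each books row to its authors via author_id.
Group joined rows by authors.id; compute MIN(m.pages) per group.
  1: ids {1, 5, 6, 7, 9} → MIN(m.pages)=270
  2: ids {8} → MIN(m.pages)=445
  3: ids {2, 3, 4, 10} → MIN(m.pages)=97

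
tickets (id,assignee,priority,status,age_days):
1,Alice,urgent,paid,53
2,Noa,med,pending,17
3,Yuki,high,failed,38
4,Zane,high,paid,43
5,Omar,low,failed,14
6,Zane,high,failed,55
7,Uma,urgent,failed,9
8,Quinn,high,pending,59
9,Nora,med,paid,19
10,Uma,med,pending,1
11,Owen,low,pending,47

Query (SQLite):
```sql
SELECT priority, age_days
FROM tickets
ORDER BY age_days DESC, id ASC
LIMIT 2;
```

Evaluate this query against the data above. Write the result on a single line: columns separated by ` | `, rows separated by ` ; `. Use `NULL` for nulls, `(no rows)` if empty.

high | 59 ; high | 55

Sort by age_days desc, tiebreak id asc: (59, id=8), (55, id=6), (53, id=1), (47, id=11), (43, id=4) …. Take first 2.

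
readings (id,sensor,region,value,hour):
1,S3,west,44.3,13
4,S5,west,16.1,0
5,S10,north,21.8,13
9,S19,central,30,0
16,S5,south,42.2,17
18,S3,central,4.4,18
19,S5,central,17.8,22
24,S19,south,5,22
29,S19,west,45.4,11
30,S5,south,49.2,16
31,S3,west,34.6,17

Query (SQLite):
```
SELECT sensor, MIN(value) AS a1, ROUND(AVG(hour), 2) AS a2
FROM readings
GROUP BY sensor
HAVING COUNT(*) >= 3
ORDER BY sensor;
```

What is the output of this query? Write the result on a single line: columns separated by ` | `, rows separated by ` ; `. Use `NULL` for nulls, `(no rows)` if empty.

Group readings by sensor.
Per group compute: MIN(value), ROUND(AVG(hour), 2).
HAVING: drop groups with fewer than 3 rows.
  S10: ids {5} → MIN(value)=21.8, ROUND(AVG(hour), 2)=13
  S19: ids {9, 24, 29} → MIN(value)=5, ROUND(AVG(hour), 2)=11
  S3: ids {1, 18, 31} → MIN(value)=4.4, ROUND(AVG(hour), 2)=16
  S5: ids {4, 16, 19, 30} → MIN(value)=16.1, ROUND(AVG(hour), 2)=13.75

S19 | 5 | 11 ; S3 | 4.4 | 16 ; S5 | 16.1 | 13.75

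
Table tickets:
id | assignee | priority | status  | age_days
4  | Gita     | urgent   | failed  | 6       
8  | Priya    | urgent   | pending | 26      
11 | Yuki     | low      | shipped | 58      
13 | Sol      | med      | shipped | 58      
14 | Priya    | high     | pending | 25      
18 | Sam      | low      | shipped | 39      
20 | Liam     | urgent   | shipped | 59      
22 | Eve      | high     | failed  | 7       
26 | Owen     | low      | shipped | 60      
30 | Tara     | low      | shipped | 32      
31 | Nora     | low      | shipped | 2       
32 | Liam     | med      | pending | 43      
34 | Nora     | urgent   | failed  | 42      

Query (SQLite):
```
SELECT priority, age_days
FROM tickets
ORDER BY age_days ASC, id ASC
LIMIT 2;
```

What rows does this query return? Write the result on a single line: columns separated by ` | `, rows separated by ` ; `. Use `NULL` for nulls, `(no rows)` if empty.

low | 2 ; urgent | 6

Sort by age_days asc, tiebreak id asc: (2, id=31), (6, id=4), (7, id=22), (25, id=14), (26, id=8) …. Take first 2.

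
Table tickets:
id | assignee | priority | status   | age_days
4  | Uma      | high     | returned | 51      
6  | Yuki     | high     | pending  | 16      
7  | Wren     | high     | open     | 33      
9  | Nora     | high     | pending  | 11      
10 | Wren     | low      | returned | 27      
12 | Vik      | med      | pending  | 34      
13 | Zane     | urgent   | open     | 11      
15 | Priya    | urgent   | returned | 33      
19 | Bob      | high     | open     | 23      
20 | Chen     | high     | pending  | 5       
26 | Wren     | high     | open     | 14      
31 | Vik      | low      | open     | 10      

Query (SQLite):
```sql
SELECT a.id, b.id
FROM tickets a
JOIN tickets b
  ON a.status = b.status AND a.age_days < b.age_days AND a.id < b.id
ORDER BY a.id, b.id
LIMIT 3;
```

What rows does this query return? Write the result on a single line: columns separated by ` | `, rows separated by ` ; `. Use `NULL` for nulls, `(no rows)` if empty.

6 | 12 ; 9 | 12 ; 10 | 15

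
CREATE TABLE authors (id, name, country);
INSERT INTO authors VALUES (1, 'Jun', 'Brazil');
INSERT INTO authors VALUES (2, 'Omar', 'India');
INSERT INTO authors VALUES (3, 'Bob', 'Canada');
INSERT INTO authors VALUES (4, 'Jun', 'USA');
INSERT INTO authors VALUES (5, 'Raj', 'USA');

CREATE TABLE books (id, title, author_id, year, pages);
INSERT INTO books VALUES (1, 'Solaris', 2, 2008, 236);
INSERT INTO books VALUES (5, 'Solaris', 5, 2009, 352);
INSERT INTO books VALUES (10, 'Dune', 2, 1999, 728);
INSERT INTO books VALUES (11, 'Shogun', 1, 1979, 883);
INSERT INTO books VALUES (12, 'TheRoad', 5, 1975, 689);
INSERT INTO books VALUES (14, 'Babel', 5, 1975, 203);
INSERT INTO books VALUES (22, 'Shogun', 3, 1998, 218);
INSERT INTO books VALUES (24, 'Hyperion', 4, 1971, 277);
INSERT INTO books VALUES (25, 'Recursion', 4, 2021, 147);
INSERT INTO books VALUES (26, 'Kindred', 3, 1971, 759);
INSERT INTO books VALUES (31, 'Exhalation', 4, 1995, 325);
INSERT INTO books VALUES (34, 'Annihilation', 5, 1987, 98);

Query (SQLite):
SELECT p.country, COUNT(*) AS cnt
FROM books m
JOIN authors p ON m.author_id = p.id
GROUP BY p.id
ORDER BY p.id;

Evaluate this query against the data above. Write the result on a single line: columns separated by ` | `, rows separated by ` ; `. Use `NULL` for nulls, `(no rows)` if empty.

Brazil | 1 ; India | 2 ; Canada | 2 ; USA | 3 ; USA | 4

Join each books row to its authors via author_id.
Group joined rows by authors.id; compute COUNT(*) per group.
  1: ids {11} → COUNT(*)=1
  2: ids {1, 10} → COUNT(*)=2
  3: ids {22, 26} → COUNT(*)=2
  4: ids {24, 25, 31} → COUNT(*)=3
  5: ids {5, 12, 14, 34} → COUNT(*)=4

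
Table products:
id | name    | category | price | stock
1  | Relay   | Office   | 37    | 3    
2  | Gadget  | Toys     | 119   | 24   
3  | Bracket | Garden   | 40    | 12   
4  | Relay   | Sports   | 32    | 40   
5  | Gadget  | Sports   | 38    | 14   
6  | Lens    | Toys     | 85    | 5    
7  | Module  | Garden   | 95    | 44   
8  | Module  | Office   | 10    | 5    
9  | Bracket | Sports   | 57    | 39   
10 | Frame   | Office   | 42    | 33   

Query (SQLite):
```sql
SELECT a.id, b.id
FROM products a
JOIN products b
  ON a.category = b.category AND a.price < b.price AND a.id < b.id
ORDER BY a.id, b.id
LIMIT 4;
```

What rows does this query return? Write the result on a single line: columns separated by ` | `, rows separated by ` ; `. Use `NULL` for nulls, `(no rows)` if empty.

Pairs (a,b) with same category, a.price < b.price, a.id < b.id.
category groups: Garden:{3,7} Office:{1,8,10} Sports:{4,5,9} Toys:{2,6}
Ordered by (a.id, b.id); first 4.

1 | 10 ; 3 | 7 ; 4 | 5 ; 4 | 9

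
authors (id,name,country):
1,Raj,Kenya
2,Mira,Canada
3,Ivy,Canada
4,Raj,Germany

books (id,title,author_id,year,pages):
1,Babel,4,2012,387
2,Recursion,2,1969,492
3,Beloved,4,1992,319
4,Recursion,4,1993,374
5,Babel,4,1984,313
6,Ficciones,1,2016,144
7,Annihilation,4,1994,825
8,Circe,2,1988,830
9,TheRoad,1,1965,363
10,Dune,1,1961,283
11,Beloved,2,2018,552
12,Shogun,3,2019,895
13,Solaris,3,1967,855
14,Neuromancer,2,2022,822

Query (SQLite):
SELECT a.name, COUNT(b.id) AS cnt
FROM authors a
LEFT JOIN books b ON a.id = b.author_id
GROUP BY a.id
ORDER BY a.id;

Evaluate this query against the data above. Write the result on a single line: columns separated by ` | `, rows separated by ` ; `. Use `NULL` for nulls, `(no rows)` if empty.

Raj | 3 ; Mira | 4 ; Ivy | 2 ; Raj | 5

LEFT JOIN keeps every authors row; unmatched ones get NULL for books columns.
Group by authors.id and compute COUNT(b.id). COUNT(col) of an all-NULL group is 0.
  1: ids {6, 9, 10} → COUNT(b.id)=3
  2: ids {2, 8, 11, 14} → COUNT(b.id)=4
  3: ids {12, 13} → COUNT(b.id)=2
  4: ids {1, 3, 4, 5, 7} → COUNT(b.id)=5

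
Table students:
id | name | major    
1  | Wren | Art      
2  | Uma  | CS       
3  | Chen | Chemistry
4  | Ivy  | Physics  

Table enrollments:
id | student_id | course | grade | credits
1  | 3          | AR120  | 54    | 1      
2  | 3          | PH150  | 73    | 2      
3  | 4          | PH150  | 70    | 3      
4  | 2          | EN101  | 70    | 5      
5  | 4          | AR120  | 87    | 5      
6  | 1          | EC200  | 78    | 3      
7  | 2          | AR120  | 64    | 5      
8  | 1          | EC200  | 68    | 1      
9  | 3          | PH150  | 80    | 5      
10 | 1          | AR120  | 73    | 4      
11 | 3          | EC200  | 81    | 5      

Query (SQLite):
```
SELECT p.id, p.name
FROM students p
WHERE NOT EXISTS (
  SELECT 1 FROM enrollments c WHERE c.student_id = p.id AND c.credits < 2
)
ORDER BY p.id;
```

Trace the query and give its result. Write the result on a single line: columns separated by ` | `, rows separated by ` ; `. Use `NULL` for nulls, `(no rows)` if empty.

2 | Uma ; 4 | Ivy

For each students row, check whether any enrollments with matching student_id has credits < 2.
Keep rows where that is false.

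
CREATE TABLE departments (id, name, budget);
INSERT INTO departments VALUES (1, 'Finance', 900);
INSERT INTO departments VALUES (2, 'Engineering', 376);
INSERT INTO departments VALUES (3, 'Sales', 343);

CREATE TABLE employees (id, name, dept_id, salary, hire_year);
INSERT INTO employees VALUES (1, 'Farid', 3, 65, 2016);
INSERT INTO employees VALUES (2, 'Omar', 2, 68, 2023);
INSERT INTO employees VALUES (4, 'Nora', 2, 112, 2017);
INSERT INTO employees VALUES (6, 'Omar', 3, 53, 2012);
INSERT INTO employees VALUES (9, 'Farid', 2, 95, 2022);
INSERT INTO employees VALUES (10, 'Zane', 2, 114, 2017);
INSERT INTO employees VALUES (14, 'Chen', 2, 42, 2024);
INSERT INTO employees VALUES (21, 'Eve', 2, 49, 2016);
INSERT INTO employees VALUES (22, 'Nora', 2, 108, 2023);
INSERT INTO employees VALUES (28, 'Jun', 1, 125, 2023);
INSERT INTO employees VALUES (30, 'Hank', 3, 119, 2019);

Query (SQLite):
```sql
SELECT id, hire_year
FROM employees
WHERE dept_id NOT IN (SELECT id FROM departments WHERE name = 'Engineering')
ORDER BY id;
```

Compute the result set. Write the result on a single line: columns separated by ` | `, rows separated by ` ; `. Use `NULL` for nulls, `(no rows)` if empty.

1 | 2016 ; 6 | 2012 ; 28 | 2023 ; 30 | 2019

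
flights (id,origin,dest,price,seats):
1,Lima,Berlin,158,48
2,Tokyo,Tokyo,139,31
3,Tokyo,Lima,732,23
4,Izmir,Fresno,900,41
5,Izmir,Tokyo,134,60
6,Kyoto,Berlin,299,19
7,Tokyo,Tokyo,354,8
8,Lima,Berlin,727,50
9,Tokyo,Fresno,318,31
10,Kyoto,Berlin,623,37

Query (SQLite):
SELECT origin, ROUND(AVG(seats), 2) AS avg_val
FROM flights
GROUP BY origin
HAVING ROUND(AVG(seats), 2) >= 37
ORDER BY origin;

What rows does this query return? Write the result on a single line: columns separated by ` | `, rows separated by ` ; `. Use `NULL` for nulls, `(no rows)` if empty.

Izmir | 50.5 ; Lima | 49

Partition flights by origin; compute ROUND(AVG(seats), 2) within each group.
HAVING: keep groups where ROUND(AVG(seats), 2) >= 37.
  Izmir: ids {4, 5} → ROUND(AVG(seats), 2)=50.5
  Kyoto: ids {6, 10} → ROUND(AVG(seats), 2)=28
  Lima: ids {1, 8} → ROUND(AVG(seats), 2)=49
  Tokyo: ids {2, 3, 7, 9} → ROUND(AVG(seats), 2)=23.25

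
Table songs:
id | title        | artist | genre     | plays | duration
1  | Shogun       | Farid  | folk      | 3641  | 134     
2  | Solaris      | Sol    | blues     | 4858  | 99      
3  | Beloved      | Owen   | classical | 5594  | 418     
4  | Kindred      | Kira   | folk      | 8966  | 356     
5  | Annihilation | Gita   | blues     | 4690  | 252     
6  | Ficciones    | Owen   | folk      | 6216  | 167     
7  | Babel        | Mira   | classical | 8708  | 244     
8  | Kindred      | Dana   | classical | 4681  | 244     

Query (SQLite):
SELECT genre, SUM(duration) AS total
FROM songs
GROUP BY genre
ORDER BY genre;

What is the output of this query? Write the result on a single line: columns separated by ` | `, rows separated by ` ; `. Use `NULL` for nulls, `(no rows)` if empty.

Partition songs by genre; compute SUM(duration) within each group.
  blues: ids {2, 5} → SUM(duration)=351
  classical: ids {3, 7, 8} → SUM(duration)=906
  folk: ids {1, 4, 6} → SUM(duration)=657

blues | 351 ; classical | 906 ; folk | 657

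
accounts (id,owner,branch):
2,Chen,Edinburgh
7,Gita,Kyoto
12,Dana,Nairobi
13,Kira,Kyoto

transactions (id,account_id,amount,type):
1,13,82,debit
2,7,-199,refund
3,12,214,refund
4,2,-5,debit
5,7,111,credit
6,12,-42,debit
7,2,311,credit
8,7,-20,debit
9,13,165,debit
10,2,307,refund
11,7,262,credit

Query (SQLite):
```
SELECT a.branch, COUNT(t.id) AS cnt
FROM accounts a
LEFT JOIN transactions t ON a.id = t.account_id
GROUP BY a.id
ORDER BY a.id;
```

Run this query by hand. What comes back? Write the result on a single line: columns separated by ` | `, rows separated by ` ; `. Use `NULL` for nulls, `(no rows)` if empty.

Edinburgh | 3 ; Kyoto | 4 ; Nairobi | 2 ; Kyoto | 2

LEFT JOIN keeps every accounts row; unmatched ones get NULL for transactions columns.
Group by accounts.id and compute COUNT(t.id). COUNT(col) of an all-NULL group is 0.
  2: ids {4, 7, 10} → COUNT(t.id)=3
  7: ids {2, 5, 8, 11} → COUNT(t.id)=4
  12: ids {3, 6} → COUNT(t.id)=2
  13: ids {1, 9} → COUNT(t.id)=2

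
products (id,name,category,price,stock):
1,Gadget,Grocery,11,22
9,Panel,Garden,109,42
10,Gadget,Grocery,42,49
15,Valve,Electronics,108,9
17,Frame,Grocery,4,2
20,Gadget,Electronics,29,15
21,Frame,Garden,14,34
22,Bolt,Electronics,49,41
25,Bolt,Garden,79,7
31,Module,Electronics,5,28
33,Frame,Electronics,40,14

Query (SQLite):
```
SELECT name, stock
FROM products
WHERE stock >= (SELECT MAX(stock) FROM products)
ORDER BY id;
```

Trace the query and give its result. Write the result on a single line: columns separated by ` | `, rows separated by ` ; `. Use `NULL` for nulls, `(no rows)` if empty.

Gadget | 49

Scalar subquery: MAX(stock) over all products rows = 49.
Keep rows where stock >= that value.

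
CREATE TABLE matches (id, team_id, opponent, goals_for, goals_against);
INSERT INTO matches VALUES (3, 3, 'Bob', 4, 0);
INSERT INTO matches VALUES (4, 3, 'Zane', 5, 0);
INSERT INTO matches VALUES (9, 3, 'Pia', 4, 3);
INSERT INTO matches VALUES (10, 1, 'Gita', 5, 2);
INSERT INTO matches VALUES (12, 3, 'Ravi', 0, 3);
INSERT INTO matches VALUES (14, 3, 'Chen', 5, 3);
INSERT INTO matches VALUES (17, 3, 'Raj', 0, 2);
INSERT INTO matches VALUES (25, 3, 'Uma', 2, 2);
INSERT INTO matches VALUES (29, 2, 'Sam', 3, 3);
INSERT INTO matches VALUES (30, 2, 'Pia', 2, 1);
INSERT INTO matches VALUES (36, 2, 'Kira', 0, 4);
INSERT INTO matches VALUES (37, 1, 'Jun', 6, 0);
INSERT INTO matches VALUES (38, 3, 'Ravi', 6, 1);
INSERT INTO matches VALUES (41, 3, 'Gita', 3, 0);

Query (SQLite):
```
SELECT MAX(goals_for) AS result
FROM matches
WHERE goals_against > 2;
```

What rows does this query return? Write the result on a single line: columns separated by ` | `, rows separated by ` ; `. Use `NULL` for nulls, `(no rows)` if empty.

Rows where goals_against > 2 → goals_for values: [4, 0, 5, 3, 0].
MAX of non-NULL values = 5.

5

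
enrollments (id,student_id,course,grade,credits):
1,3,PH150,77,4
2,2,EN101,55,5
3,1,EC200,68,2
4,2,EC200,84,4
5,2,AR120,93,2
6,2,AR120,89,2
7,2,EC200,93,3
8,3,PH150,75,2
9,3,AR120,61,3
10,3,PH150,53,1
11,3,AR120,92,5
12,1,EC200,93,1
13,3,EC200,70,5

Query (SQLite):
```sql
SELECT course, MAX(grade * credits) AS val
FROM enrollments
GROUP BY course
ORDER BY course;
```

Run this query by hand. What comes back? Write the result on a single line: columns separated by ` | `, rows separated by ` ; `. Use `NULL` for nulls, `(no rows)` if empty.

AR120 | 460 ; EC200 | 350 ; EN101 | 275 ; PH150 | 308

For each row compute grade * credits.
Group by course; take MAX of the expression per group.
  AR120: ids {5, 6, 9, 11} → MAX(grade * credits)=460
  EC200: ids {3, 4, 7, 12, 13} → MAX(grade * credits)=350
  EN101: ids {2} → MAX(grade * credits)=275
  PH150: ids {1, 8, 10} → MAX(grade * credits)=308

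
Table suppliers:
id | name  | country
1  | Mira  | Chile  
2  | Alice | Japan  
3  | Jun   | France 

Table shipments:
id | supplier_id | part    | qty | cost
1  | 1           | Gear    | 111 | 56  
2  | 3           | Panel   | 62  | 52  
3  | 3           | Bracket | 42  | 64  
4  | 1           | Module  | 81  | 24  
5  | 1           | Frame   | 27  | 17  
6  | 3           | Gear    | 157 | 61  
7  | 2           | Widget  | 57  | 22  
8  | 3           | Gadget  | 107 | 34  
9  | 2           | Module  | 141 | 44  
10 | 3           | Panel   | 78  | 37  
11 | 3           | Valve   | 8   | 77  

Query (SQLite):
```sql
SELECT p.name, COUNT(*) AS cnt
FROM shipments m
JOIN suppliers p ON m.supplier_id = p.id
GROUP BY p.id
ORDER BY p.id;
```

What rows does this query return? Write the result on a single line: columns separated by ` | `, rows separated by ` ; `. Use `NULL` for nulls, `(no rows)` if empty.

Join each shipments row to its suppliers via supplier_id.
Group joined rows by suppliers.id; compute COUNT(*) per group.
  1: ids {1, 4, 5} → COUNT(*)=3
  2: ids {7, 9} → COUNT(*)=2
  3: ids {2, 3, 6, 8, 10, 11} → COUNT(*)=6

Mira | 3 ; Alice | 2 ; Jun | 6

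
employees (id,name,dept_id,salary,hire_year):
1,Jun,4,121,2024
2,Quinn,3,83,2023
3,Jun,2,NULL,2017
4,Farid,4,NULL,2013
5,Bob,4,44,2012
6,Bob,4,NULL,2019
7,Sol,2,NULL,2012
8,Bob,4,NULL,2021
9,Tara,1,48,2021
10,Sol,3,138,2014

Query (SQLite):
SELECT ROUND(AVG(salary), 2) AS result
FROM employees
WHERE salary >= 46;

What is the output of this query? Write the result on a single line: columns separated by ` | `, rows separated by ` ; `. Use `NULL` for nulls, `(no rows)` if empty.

Rows where salary >= 46 → salary values: [121, 83, 48, 138].
AVG = 390 / 4 (rounded to 2 dp).

97.5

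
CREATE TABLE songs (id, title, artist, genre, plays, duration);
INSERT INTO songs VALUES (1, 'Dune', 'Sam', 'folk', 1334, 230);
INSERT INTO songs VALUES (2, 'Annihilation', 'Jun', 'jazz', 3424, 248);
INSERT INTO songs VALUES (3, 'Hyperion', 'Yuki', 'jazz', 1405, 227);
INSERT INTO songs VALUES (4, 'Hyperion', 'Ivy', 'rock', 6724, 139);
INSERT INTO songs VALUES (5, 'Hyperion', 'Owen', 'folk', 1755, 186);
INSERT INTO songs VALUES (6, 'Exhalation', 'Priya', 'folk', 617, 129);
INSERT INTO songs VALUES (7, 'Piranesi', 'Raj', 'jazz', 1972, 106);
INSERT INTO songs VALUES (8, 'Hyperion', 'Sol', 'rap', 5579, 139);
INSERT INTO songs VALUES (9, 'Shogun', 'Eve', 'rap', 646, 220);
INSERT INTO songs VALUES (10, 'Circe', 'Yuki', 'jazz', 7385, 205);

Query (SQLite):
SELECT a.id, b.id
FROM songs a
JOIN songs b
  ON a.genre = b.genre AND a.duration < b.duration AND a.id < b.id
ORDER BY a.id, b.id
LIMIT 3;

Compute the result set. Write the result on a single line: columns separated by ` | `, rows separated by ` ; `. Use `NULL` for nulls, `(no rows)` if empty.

7 | 10 ; 8 | 9

Pairs (a,b) with same genre, a.duration < b.duration, a.id < b.id.
genre groups: folk:{1,5,6} jazz:{2,3,7,10} rap:{8,9} rock:{4}
Ordered by (a.id, b.id); first 3.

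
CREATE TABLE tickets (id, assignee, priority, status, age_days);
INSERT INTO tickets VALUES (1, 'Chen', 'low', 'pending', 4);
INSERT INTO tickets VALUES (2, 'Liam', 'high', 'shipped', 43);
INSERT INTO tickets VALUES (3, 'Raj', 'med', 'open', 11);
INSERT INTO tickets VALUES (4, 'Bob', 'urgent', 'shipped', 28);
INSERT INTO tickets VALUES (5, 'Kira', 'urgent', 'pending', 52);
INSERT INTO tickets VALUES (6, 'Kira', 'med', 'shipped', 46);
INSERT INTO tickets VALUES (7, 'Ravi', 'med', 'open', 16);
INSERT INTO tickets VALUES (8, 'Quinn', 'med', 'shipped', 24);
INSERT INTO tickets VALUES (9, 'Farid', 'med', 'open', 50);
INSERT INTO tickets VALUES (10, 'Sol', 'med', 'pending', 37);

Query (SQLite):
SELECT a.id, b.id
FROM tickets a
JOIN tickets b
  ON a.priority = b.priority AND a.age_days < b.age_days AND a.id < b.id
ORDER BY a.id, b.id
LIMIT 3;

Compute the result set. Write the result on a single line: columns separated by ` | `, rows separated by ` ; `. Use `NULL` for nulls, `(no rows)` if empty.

Pairs (a,b) with same priority, a.age_days < b.age_days, a.id < b.id.
priority groups: high:{2} low:{1} med:{3,6,7,8,9,10} urgent:{4,5}
Ordered by (a.id, b.id); first 3.

3 | 6 ; 3 | 7 ; 3 | 8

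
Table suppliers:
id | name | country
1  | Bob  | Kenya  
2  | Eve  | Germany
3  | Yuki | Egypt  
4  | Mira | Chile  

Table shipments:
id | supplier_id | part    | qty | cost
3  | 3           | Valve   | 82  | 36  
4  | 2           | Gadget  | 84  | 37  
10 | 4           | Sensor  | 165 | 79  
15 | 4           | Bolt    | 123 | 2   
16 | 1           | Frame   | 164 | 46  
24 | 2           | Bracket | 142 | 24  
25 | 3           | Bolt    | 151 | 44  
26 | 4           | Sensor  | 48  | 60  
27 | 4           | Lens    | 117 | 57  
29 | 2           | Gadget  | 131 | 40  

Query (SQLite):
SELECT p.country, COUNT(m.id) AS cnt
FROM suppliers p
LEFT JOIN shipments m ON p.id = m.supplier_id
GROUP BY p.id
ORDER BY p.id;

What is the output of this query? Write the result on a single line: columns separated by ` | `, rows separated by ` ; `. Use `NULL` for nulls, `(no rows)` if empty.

LEFT JOIN keeps every suppliers row; unmatched ones get NULL for shipments columns.
Group by suppliers.id and compute COUNT(m.id). COUNT(col) of an all-NULL group is 0.
  1: ids {16} → COUNT(m.id)=1
  2: ids {4, 24, 29} → COUNT(m.id)=3
  3: ids {3, 25} → COUNT(m.id)=2
  4: ids {10, 15, 26, 27} → COUNT(m.id)=4

Kenya | 1 ; Germany | 3 ; Egypt | 2 ; Chile | 4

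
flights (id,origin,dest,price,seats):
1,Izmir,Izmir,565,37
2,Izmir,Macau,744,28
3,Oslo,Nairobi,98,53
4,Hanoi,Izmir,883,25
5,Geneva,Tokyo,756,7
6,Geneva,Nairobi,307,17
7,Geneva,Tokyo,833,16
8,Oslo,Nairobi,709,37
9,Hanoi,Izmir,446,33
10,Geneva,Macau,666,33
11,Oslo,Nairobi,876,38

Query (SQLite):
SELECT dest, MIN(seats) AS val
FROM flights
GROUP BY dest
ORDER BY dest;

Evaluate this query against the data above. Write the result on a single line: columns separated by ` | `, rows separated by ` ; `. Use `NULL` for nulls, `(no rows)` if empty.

Izmir | 25 ; Macau | 28 ; Nairobi | 17 ; Tokyo | 7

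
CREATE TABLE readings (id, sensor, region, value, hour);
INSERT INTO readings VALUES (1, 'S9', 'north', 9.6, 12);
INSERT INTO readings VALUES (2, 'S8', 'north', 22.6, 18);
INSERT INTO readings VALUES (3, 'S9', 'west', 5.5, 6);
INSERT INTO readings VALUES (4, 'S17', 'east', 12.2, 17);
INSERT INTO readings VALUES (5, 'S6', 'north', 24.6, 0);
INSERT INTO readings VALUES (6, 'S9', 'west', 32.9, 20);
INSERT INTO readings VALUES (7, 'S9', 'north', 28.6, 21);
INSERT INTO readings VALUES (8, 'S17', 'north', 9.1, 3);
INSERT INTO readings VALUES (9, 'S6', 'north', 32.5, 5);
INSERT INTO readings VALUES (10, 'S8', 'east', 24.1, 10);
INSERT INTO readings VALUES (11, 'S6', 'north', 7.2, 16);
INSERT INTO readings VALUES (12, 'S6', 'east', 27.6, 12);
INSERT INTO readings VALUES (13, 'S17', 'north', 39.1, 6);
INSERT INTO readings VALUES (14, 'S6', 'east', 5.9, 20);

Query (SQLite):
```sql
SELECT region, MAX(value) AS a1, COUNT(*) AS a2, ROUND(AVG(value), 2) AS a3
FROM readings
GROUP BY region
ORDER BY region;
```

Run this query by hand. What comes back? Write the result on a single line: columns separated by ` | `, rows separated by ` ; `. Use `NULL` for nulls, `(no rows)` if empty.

Group readings by region.
Per group compute: MAX(value), COUNT(*), ROUND(AVG(value), 2).
  east: ids {4, 10, 12, 14} → MAX(value)=27.6, COUNT(*)=4, ROUND(AVG(value), 2)=17.45
  north: ids {1, 2, 5, 7, 8, 9, 11, 13} → MAX(value)=39.1, COUNT(*)=8, ROUND(AVG(value), 2)=21.66
  west: ids {3, 6} → MAX(value)=32.9, COUNT(*)=2, ROUND(AVG(value), 2)=19.2

east | 27.6 | 4 | 17.45 ; north | 39.1 | 8 | 21.66 ; west | 32.9 | 2 | 19.2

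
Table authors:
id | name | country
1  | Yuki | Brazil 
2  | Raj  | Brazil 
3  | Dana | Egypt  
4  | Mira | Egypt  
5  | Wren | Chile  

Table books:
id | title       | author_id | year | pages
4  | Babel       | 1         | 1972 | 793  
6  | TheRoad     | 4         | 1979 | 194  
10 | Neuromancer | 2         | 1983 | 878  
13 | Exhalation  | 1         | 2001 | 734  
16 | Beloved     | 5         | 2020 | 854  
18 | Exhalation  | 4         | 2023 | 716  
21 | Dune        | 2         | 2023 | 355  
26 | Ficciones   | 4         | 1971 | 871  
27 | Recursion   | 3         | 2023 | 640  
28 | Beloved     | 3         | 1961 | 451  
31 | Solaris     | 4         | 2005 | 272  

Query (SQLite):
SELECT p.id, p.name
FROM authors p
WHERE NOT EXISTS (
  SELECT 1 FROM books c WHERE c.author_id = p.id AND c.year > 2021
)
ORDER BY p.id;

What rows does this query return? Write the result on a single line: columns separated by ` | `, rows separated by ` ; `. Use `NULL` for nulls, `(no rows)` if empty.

1 | Yuki ; 5 | Wren

For each authors row, check whether any books with matching author_id has year > 2021.
Keep rows where that is false.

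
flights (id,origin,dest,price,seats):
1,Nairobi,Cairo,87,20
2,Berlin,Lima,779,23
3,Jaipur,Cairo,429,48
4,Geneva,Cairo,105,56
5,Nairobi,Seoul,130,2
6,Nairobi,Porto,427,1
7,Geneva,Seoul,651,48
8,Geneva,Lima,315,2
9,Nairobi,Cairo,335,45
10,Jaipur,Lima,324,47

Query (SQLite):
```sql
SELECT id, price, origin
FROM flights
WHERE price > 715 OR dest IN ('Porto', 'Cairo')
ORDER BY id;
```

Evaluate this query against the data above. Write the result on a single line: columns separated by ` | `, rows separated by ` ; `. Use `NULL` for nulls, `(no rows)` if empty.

1 | 87 | Nairobi ; 2 | 779 | Berlin ; 3 | 429 | Jaipur ; 4 | 105 | Geneva ; 6 | 427 | Nairobi ; 9 | 335 | Nairobi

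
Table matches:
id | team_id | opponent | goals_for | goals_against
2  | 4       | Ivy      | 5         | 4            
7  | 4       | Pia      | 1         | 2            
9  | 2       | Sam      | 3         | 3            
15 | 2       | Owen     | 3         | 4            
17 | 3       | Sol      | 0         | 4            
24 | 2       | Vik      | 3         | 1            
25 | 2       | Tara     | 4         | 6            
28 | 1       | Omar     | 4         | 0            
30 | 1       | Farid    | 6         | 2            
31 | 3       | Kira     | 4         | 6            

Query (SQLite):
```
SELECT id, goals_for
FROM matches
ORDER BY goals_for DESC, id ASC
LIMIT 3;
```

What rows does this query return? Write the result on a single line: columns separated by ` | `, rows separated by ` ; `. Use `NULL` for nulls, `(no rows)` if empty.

30 | 6 ; 2 | 5 ; 25 | 4

Sort by goals_for desc, tiebreak id asc: (6, id=30), (5, id=2), (4, id=25), (4, id=28), (4, id=31), (3, id=9) …. Take first 3.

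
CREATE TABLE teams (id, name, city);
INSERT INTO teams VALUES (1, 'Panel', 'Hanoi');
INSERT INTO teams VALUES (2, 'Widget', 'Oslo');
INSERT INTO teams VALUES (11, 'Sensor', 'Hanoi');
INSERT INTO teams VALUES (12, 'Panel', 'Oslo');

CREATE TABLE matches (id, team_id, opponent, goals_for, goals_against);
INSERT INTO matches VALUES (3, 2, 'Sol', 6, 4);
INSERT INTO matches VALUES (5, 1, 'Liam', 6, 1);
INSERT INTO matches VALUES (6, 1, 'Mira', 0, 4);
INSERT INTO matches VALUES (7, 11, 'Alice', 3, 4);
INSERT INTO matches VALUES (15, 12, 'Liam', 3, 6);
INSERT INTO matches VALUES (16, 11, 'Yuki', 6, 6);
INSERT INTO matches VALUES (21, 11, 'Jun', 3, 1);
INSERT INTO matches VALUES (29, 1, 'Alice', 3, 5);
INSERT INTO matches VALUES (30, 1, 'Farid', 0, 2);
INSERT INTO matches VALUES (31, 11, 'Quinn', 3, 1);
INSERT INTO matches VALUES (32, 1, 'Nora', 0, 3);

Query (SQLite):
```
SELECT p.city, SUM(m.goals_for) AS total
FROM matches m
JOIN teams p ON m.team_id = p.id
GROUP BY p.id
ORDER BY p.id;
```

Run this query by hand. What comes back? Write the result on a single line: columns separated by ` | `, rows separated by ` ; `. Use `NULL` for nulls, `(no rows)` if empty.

Hanoi | 9 ; Oslo | 6 ; Hanoi | 15 ; Oslo | 3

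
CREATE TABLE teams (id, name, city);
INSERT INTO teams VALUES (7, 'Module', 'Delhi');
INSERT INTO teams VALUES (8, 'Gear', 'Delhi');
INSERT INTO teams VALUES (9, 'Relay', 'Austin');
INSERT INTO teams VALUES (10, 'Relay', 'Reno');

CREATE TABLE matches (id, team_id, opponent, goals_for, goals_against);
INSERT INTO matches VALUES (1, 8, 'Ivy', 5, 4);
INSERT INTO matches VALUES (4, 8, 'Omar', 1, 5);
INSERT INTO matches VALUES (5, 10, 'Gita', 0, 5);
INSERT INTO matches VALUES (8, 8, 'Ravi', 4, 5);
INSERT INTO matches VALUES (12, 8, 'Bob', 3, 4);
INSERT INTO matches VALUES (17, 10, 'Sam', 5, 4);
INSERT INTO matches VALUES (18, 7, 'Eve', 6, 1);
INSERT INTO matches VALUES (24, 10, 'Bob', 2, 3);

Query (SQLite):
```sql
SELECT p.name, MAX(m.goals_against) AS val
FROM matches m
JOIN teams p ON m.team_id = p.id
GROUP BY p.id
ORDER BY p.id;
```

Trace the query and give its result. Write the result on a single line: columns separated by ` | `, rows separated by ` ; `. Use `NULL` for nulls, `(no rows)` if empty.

Module | 1 ; Gear | 5 ; Relay | 5

Join each matches row to its teams via team_id.
Group joined rows by teams.id; compute MAX(m.goals_against) per group.
  7: ids {18} → MAX(m.goals_against)=1
  8: ids {1, 4, 8, 12} → MAX(m.goals_against)=5
  10: ids {5, 17, 24} → MAX(m.goals_against)=5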